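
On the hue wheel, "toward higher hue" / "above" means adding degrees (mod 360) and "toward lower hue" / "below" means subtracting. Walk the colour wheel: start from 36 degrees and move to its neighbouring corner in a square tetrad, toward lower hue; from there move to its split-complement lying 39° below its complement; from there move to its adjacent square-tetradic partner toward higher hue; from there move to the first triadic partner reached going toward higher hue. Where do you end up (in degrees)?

297°

−90° (square ↓): 36 − 90 = -54 → -54 + 360 = 306°
+141° (split-comp 39° ↓): 306 + 141 = 447 → 447 − 360 = 87°
+90° (square ↑): 87 + 90 = 177°
+120° (triadic ↑): 177 + 120 = 297°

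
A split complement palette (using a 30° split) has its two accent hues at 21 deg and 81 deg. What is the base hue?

The accents sit 30° either side of the complement, so the complement is their short-arc midpoint on the wheel.
Short-arc midpoint of 21° and 81°: 51°.
Base is 180° from the complement: 51 − 180 = -129 → -129 + 360 = 231°

231°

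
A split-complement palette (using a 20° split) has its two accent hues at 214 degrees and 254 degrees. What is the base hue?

The accents sit 20° either side of the complement, so the complement is their short-arc midpoint on the wheel.
Short-arc midpoint of 214° and 254°: 234°.
Base is 180° from the complement: 234 − 180 = 54°

54°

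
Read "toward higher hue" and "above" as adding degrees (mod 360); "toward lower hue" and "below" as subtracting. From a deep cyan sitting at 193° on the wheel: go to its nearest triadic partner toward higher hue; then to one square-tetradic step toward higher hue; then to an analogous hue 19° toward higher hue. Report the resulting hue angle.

+120° (triadic ↑): 193 + 120 = 313°
+90° (square ↑): 313 + 90 = 403 → 403 − 360 = 43°
+19° (analog 19° ↑): 43 + 19 = 62°

62°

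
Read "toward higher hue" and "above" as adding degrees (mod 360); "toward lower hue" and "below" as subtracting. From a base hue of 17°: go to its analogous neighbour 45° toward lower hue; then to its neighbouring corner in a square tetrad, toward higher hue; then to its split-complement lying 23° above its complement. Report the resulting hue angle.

analog 45° ↓ −45°: 17 − 45 = -28 → -28 + 360 = 332°
square ↑ +90°: 332 + 90 = 422 → 422 − 360 = 62°
split-comp 23° ↑ +203°: 62 + 203 = 265°

265°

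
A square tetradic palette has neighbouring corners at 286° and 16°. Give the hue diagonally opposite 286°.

106°

A square tetradic scheme places four hues 90° apart; opposite corners are 180° apart.
286 + 180 = 466 → 466 − 360 = 106°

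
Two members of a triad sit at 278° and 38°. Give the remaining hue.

158°

A triad spaces three hues 120° apart.
The full set is {38°, 158°, 278°}.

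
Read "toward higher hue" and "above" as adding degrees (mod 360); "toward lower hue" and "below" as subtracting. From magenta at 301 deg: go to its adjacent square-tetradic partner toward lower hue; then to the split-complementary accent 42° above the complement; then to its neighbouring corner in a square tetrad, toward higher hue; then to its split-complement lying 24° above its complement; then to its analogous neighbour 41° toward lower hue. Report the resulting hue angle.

326°

square ↓ −90°: 301 − 90 = 211°
split-comp 42° ↑ +222°: 211 + 222 = 433 → 433 − 360 = 73°
square ↑ +90°: 73 + 90 = 163°
split-comp 24° ↑ +204°: 163 + 204 = 367 → 367 − 360 = 7°
analog 41° ↓ −41°: 7 − 41 = -34 → -34 + 360 = 326°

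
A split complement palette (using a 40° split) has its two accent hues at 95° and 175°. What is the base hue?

The accents sit 40° either side of the complement, so the complement is their short-arc midpoint on the wheel.
Short-arc midpoint of 95° and 175°: 135°.
Base is 180° from the complement: 135 − 180 = -45 → -45 + 360 = 315°

315°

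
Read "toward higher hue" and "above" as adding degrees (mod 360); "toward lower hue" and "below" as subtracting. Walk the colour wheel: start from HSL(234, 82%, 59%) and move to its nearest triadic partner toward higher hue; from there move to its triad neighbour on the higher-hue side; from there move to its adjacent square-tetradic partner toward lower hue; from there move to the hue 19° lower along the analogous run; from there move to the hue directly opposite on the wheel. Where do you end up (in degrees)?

234 + 120 = 354°   (triadic ↑)
354 + 120 = 474 → 474 − 360 = 114°   (triadic ↑)
114 − 90 = 24°   (square ↓)
24 − 19 = 5°   (analog 19° ↓)
5 + 180 = 185°   (complement)

185°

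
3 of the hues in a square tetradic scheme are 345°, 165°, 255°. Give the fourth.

75°

A square tetradic scheme places four hues every 90°.
The full set through 165° is {75°, 165°, 255°, 345°}.
Given {165°, 255°, 345°}, the missing hue is 75°.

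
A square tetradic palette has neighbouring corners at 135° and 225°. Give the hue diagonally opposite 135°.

315°

A square tetradic scheme places four hues 90° apart; opposite corners are 180° apart.
135 + 180 = 315°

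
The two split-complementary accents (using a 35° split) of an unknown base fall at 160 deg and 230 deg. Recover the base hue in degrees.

15°

The accents sit 35° either side of the complement, so the complement is their short-arc midpoint on the wheel.
Short-arc midpoint of 160° and 230°: 195°.
Base is 180° from the complement: 195 − 180 = 15°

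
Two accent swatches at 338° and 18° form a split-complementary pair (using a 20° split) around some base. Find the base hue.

The accents sit 20° either side of the complement, so the complement is their short-arc midpoint on the wheel.
Short-arc midpoint of 338° and 18°: 358°.
Base is 180° from the complement: 358 − 180 = 178°

178°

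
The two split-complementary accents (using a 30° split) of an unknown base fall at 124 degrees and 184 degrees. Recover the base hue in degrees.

The accents sit 30° either side of the complement, so the complement is their short-arc midpoint on the wheel.
Short-arc midpoint of 124° and 184°: 154°.
Base is 180° from the complement: 154 − 180 = -26 → -26 + 360 = 334°

334°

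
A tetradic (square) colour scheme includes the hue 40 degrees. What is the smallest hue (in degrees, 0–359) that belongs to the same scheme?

40°

A square tetradic scheme places four hues every 90°.
The full set through 40° is {40°, 130°, 220°, 310°}.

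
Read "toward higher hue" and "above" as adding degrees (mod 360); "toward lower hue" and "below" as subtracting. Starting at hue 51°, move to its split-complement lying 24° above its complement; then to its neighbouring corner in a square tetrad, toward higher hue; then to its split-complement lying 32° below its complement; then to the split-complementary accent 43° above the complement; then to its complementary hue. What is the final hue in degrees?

176°

split-comp 24° ↑ +204°: 51 + 204 = 255°
square ↑ +90°: 255 + 90 = 345°
split-comp 32° ↓ +148°: 345 + 148 = 493 → 493 − 360 = 133°
split-comp 43° ↑ +223°: 133 + 223 = 356°
complement +180°: 356 + 180 = 536 → 536 − 360 = 176°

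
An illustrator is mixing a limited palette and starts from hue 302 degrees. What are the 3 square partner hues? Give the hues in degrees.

A square tetradic scheme places four hues every 90°.
302 + 90 = 392 → 392 − 360 = 32°
302 + 180 = 482 → 482 − 360 = 122°
302 + 270 = 572 → 572 − 360 = 212°

32°, 122° and 212°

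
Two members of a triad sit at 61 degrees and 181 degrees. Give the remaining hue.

301°

A triad spaces three hues 120° apart.
The full set is {61°, 181°, 301°}.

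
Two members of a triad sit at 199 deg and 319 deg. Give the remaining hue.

A triad spaces three hues 120° apart.
The full set is {79°, 199°, 319°}.

79°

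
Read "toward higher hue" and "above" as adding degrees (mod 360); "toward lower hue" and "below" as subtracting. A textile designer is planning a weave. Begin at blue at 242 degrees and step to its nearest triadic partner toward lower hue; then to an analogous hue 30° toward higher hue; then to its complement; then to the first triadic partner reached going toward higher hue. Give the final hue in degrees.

triadic ↓ −120°: 242 − 120 = 122°
analog 30° ↑ +30°: 122 + 30 = 152°
complement +180°: 152 + 180 = 332°
triadic ↑ +120°: 332 + 120 = 452 → 452 − 360 = 92°

92°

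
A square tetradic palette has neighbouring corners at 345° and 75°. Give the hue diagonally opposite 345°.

165°

A square tetradic scheme places four hues 90° apart; opposite corners are 180° apart.
345 + 180 = 525 → 525 − 360 = 165°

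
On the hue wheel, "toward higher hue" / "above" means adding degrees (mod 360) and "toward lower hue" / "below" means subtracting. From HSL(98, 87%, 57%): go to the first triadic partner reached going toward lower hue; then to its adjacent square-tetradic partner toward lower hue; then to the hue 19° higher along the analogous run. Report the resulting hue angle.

267°

triadic ↓ −120°: 98 − 120 = -22 → -22 + 360 = 338°
square ↓ −90°: 338 − 90 = 248°
analog 19° ↑ +19°: 248 + 19 = 267°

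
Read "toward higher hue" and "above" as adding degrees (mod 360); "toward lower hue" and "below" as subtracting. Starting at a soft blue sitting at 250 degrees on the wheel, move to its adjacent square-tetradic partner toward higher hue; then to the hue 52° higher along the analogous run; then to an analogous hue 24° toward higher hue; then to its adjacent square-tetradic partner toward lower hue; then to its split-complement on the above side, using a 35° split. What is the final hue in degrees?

181°

250 + 90 = 340°   (square ↑)
340 + 52 = 392 → 392 − 360 = 32°   (analog 52° ↑)
32 + 24 = 56°   (analog 24° ↑)
56 − 90 = -34 → -34 + 360 = 326°   (square ↓)
326 + 215 = 541 → 541 − 360 = 181°   (split-comp 35° ↑)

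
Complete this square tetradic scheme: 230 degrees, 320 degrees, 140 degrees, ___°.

50°

A square tetradic scheme places four hues every 90°.
The full set through 140° is {50°, 140°, 230°, 320°}.
Given {140°, 230°, 320°}, the missing hue is 50°.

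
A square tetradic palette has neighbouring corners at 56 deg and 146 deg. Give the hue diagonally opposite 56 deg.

236°

A square tetradic scheme places four hues 90° apart; opposite corners are 180° apart.
56 + 180 = 236°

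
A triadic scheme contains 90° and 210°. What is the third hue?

A triad spaces three hues 120° apart.
The full set is {90°, 210°, 330°}.

330°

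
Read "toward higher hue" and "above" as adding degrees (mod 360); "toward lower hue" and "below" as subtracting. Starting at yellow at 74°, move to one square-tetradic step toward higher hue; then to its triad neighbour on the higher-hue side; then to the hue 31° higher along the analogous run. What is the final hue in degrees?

315°

74 + 90 = 164°   (square ↑)
164 + 120 = 284°   (triadic ↑)
284 + 31 = 315°   (analog 31° ↑)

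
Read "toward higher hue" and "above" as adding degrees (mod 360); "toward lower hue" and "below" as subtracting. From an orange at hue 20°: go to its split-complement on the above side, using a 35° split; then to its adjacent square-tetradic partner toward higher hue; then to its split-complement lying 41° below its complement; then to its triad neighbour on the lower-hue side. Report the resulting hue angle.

+215° (split-comp 35° ↑): 20 + 215 = 235°
+90° (square ↑): 235 + 90 = 325°
+139° (split-comp 41° ↓): 325 + 139 = 464 → 464 − 360 = 104°
−120° (triadic ↓): 104 − 120 = -16 → -16 + 360 = 344°

344°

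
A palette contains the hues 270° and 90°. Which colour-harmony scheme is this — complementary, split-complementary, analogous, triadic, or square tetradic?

Sort the hues: 90°, 270°.
Successive gaps around the wheel: 180°, 180°.
Two hues 180° apart are complementary.

complementary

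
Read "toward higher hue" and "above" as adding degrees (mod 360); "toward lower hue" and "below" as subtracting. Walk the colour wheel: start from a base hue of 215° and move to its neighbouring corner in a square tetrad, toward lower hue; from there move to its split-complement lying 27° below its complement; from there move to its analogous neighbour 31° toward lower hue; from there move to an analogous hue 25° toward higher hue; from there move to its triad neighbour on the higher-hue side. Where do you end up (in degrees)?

215 − 90 = 125°   (square ↓)
125 + 153 = 278°   (split-comp 27° ↓)
278 − 31 = 247°   (analog 31° ↓)
247 + 25 = 272°   (analog 25° ↑)
272 + 120 = 392 → 392 − 360 = 32°   (triadic ↑)

32°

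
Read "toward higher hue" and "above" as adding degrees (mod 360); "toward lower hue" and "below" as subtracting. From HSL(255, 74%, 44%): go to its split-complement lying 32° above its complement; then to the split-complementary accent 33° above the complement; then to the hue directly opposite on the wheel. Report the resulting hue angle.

140°

+212° (split-comp 32° ↑): 255 + 212 = 467 → 467 − 360 = 107°
+213° (split-comp 33° ↑): 107 + 213 = 320°
+180° (complement): 320 + 180 = 500 → 500 − 360 = 140°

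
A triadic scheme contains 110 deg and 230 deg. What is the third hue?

A triad spaces three hues 120° apart.
The full set is {110°, 230°, 350°}.

350°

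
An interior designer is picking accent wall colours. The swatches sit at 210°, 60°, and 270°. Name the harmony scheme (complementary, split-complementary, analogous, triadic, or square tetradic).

Sort the hues: 60°, 210°, 270°.
Successive gaps around the wheel: 150°, 60°, 150°.
Two 150° gaps and one 60° gap — a base hue opposite a pair of accents 30° either side of its complement — is the split-complementary pattern.

split-complementary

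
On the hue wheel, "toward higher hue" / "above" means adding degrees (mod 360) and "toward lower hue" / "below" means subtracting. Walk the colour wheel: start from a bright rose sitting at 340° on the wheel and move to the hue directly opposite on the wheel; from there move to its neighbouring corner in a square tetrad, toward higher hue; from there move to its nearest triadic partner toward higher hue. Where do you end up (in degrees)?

+180° (complement): 340 + 180 = 520 → 520 − 360 = 160°
+90° (square ↑): 160 + 90 = 250°
+120° (triadic ↑): 250 + 120 = 370 → 370 − 360 = 10°

10°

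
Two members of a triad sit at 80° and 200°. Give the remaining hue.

320°

A triad spaces three hues 120° apart.
The full set is {80°, 200°, 320°}.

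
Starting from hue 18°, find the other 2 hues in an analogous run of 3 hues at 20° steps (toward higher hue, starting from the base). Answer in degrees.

38° and 58°

Analogous hues sit every 20° along the wheel.
18 + 20 = 38°
18 + 40 = 58°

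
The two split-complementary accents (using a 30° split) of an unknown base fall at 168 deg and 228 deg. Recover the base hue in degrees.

18°

The accents sit 30° either side of the complement, so the complement is their short-arc midpoint on the wheel.
Short-arc midpoint of 168° and 228°: 198°.
Base is 180° from the complement: 198 − 180 = 18°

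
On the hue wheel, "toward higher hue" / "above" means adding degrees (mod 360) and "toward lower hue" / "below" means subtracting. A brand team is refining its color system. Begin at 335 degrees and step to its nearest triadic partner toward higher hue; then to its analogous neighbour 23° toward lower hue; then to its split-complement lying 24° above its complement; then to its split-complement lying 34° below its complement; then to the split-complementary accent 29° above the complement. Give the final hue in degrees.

271°

335 + 120 = 455 → 455 − 360 = 95°   (triadic ↑)
95 − 23 = 72°   (analog 23° ↓)
72 + 204 = 276°   (split-comp 24° ↑)
276 + 146 = 422 → 422 − 360 = 62°   (split-comp 34° ↓)
62 + 209 = 271°   (split-comp 29° ↑)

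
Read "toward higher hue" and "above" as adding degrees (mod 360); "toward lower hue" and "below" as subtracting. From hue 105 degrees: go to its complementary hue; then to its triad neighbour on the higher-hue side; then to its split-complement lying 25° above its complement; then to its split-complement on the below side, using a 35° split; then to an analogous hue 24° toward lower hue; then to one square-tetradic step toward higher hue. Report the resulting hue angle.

+180° (complement): 105 + 180 = 285°
+120° (triadic ↑): 285 + 120 = 405 → 405 − 360 = 45°
+205° (split-comp 25° ↑): 45 + 205 = 250°
+145° (split-comp 35° ↓): 250 + 145 = 395 → 395 − 360 = 35°
−24° (analog 24° ↓): 35 − 24 = 11°
+90° (square ↑): 11 + 90 = 101°

101°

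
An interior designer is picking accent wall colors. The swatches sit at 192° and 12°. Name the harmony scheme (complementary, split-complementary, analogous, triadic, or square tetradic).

complementary

Sort the hues: 12°, 192°.
Successive gaps around the wheel: 180°, 180°.
Two hues 180° apart are complementary.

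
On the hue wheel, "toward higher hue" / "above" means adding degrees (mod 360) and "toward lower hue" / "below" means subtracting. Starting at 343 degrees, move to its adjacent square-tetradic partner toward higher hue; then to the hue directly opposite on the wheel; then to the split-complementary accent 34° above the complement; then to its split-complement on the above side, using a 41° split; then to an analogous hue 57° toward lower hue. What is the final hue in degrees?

square ↑ +90°: 343 + 90 = 433 → 433 − 360 = 73°
complement +180°: 73 + 180 = 253°
split-comp 34° ↑ +214°: 253 + 214 = 467 → 467 − 360 = 107°
split-comp 41° ↑ +221°: 107 + 221 = 328°
analog 57° ↓ −57°: 328 − 57 = 271°

271°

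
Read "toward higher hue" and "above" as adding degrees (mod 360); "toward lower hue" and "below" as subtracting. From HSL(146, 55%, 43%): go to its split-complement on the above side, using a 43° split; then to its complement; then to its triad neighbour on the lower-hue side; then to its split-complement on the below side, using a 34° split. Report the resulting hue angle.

215°

146 + 223 = 369 → 369 − 360 = 9°   (split-comp 43° ↑)
9 + 180 = 189°   (complement)
189 − 120 = 69°   (triadic ↓)
69 + 146 = 215°   (split-comp 34° ↓)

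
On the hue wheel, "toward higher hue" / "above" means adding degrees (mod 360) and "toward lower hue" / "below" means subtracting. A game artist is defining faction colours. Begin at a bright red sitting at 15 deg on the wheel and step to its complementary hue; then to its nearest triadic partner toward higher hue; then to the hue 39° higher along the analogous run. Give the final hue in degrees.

complement +180°: 15 + 180 = 195°
triadic ↑ +120°: 195 + 120 = 315°
analog 39° ↑ +39°: 315 + 39 = 354°

354°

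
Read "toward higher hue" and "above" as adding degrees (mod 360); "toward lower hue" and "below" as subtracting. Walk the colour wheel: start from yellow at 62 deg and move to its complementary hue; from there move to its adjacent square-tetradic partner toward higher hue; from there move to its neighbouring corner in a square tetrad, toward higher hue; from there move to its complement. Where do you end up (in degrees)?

62 + 180 = 242°   (complement)
242 + 90 = 332°   (square ↑)
332 + 90 = 422 → 422 − 360 = 62°   (square ↑)
62 + 180 = 242°   (complement)

242°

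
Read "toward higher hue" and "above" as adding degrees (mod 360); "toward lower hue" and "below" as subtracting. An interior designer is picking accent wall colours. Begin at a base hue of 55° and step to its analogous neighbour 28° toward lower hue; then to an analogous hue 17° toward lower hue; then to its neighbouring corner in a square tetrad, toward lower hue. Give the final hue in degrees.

55 − 28 = 27°   (analog 28° ↓)
27 − 17 = 10°   (analog 17° ↓)
10 − 90 = -80 → -80 + 360 = 280°   (square ↓)

280°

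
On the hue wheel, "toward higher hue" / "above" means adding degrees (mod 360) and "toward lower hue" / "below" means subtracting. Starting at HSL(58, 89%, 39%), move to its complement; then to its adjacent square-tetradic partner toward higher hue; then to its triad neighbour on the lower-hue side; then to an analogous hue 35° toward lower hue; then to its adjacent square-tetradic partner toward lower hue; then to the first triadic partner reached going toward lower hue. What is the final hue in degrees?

+180° (complement): 58 + 180 = 238°
+90° (square ↑): 238 + 90 = 328°
−120° (triadic ↓): 328 − 120 = 208°
−35° (analog 35° ↓): 208 − 35 = 173°
−90° (square ↓): 173 − 90 = 83°
−120° (triadic ↓): 83 − 120 = -37 → -37 + 360 = 323°

323°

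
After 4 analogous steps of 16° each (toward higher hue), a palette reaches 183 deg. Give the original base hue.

119°

4 steps of 16° (toward higher hue) give a net shift of +64°.
Start = end − shift: 183 − 64 = 119°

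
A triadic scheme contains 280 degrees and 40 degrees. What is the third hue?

160°

A triad spaces three hues 120° apart.
The full set is {40°, 160°, 280°}.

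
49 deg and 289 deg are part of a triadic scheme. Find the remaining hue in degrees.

A triad places three hues 120° apart.
The full set through 49° is {49°, 169°, 289°}.
Given {49°, 289°}, the missing hue is 169°.

169°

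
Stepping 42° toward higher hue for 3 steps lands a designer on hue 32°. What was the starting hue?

3 steps of 42° (toward higher hue) give a net shift of +126°.
Start = end − shift: 32 − 126 = -94 → -94 + 360 = 266°

266°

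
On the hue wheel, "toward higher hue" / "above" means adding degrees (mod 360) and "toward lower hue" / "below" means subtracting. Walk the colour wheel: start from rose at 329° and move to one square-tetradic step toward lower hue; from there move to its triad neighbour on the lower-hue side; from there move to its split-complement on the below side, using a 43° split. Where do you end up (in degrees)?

256°

329 − 90 = 239°   (square ↓)
239 − 120 = 119°   (triadic ↓)
119 + 137 = 256°   (split-comp 43° ↓)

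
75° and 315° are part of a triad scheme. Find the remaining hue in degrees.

195°

A triad places three hues 120° apart.
The full set through 75° is {75°, 195°, 315°}.
Given {75°, 315°}, the missing hue is 195°.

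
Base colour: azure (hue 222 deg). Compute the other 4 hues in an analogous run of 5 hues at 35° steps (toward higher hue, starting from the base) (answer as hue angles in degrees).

Analogous hues sit every 35° along the wheel.
222 + 35 = 257°
222 + 70 = 292°
222 + 105 = 327°
222 + 140 = 362 → 362 − 360 = 2°

257°, 292°, 327°, 2°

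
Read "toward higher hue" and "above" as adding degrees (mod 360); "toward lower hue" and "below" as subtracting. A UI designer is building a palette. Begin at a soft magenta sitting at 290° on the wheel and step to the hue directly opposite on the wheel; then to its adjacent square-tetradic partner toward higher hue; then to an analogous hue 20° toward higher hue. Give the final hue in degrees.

+180° (complement): 290 + 180 = 470 → 470 − 360 = 110°
+90° (square ↑): 110 + 90 = 200°
+20° (analog 20° ↑): 200 + 20 = 220°

220°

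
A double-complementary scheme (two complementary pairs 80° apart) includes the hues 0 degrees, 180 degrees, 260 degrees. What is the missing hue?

80°

A rectangular tetradic uses two complementary pairs 80° apart: offsets 0°, 80°, 180°, 260°.
Among {0°, 180°, 260°}, 180° and 0° are a 180° pair.
The remaining hue 260° needs its own complement: 260 + 180 = 440 → 440 − 360 = 80°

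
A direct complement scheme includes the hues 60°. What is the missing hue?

240°

The complement sits 180° across the wheel.
The full set through 60° is {60°, 240°}.
Given {60°}, the missing hue is 240°.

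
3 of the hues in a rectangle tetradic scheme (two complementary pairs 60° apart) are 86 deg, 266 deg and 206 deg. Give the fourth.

26°

A rectangular tetradic uses two complementary pairs 60° apart: offsets 0°, 60°, 180°, 240°.
Among {86°, 206°, 266°}, 266° and 86° are a 180° pair.
The remaining hue 206° needs its own complement: 206 + 180 = 386 → 386 − 360 = 26°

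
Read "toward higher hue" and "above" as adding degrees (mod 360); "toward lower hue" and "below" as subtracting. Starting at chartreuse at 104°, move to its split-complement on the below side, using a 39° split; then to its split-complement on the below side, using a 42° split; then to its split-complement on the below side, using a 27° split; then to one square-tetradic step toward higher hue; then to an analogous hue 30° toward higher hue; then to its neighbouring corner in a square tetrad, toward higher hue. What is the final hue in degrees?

104 + 141 = 245°   (split-comp 39° ↓)
245 + 138 = 383 → 383 − 360 = 23°   (split-comp 42° ↓)
23 + 153 = 176°   (split-comp 27° ↓)
176 + 90 = 266°   (square ↑)
266 + 30 = 296°   (analog 30° ↑)
296 + 90 = 386 → 386 − 360 = 26°   (square ↑)

26°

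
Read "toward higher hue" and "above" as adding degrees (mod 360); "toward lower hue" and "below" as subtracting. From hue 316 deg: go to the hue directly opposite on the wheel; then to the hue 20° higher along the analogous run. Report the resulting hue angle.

complement +180°: 316 + 180 = 496 → 496 − 360 = 136°
analog 20° ↑ +20°: 136 + 20 = 156°

156°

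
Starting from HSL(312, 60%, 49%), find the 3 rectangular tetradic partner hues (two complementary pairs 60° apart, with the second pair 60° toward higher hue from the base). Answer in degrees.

312 + 60 = 372 → 372 − 360 = 12°
312 + 180 = 492 → 492 − 360 = 132°
312 + 240 = 552 → 552 − 360 = 192°

12°, 132° and 192°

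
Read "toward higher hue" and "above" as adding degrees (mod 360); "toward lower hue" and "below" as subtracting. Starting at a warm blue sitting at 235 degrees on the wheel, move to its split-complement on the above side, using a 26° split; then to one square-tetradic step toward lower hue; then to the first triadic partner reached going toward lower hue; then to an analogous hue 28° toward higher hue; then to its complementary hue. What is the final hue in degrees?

235 + 206 = 441 → 441 − 360 = 81°   (split-comp 26° ↑)
81 − 90 = -9 → -9 + 360 = 351°   (square ↓)
351 − 120 = 231°   (triadic ↓)
231 + 28 = 259°   (analog 28° ↑)
259 + 180 = 439 → 439 − 360 = 79°   (complement)

79°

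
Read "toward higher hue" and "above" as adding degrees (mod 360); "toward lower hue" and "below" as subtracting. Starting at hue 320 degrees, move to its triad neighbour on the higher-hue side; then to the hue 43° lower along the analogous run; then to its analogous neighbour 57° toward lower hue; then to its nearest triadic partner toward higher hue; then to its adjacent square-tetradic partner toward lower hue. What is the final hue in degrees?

+120° (triadic ↑): 320 + 120 = 440 → 440 − 360 = 80°
−43° (analog 43° ↓): 80 − 43 = 37°
−57° (analog 57° ↓): 37 − 57 = -20 → -20 + 360 = 340°
+120° (triadic ↑): 340 + 120 = 460 → 460 − 360 = 100°
−90° (square ↓): 100 − 90 = 10°

10°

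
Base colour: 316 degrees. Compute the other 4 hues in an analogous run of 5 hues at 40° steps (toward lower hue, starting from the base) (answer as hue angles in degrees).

Analogous hues sit every 40° along the wheel.
316 − 40 = 276°
316 − 80 = 236°
316 − 120 = 196°
316 − 160 = 156°

276°, 236°, 196°, and 156°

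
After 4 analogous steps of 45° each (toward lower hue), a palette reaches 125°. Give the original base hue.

4 steps of 45° (toward lower hue) give a net shift of −180°.
Start = end − shift: 125 + 180 = 305°

305°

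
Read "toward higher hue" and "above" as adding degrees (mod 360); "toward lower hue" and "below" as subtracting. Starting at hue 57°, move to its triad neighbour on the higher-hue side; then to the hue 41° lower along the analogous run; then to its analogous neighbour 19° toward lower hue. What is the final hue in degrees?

triadic ↑ +120°: 57 + 120 = 177°
analog 41° ↓ −41°: 177 − 41 = 136°
analog 19° ↓ −19°: 136 − 19 = 117°

117°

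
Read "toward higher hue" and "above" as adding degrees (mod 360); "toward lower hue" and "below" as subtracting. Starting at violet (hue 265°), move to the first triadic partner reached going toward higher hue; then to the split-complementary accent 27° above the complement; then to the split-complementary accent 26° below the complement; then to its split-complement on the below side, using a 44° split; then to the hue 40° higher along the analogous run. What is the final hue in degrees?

triadic ↑ +120°: 265 + 120 = 385 → 385 − 360 = 25°
split-comp 27° ↑ +207°: 25 + 207 = 232°
split-comp 26° ↓ +154°: 232 + 154 = 386 → 386 − 360 = 26°
split-comp 44° ↓ +136°: 26 + 136 = 162°
analog 40° ↑ +40°: 162 + 40 = 202°

202°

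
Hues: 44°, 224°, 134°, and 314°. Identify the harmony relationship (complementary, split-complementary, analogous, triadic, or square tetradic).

Sort the hues: 44°, 134°, 224°, 314°.
Successive gaps around the wheel: 90°, 90°, 90°, 90°.
Four hues every 90° form a square tetradic scheme.

square tetradic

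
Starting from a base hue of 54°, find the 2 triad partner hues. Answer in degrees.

A triad places three hues 120° apart.
54 + 120 = 174°
54 + 240 = 294°

174° and 294°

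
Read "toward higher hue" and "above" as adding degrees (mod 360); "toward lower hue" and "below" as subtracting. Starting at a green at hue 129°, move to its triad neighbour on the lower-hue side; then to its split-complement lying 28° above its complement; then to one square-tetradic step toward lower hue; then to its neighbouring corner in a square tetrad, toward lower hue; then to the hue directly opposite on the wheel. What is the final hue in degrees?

129 − 120 = 9°   (triadic ↓)
9 + 208 = 217°   (split-comp 28° ↑)
217 − 90 = 127°   (square ↓)
127 − 90 = 37°   (square ↓)
37 + 180 = 217°   (complement)

217°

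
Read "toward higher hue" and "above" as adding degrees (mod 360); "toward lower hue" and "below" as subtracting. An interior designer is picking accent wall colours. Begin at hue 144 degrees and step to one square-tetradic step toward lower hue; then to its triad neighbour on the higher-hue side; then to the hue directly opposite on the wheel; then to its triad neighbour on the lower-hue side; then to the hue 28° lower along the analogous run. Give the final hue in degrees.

206°

square ↓ −90°: 144 − 90 = 54°
triadic ↑ +120°: 54 + 120 = 174°
complement +180°: 174 + 180 = 354°
triadic ↓ −120°: 354 − 120 = 234°
analog 28° ↓ −28°: 234 − 28 = 206°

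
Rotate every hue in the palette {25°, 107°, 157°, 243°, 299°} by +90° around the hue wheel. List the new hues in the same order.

115°, 197°, 247°, 333°, 29°

25 + 90 = 115°
107 + 90 = 197°
157 + 90 = 247°
243 + 90 = 333°
299 + 90 = 389 → 389 − 360 = 29°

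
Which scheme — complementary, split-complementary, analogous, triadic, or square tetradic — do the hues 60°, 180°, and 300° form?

Sort the hues: 60°, 180°, 300°.
Successive gaps around the wheel: 120°, 120°, 120°.
Three hues equally spaced 120° apart form a triad.

triadic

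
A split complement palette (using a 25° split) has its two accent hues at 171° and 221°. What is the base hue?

16°

The accents sit 25° either side of the complement, so the complement is their short-arc midpoint on the wheel.
Short-arc midpoint of 171° and 221°: 196°.
Base is 180° from the complement: 196 − 180 = 16°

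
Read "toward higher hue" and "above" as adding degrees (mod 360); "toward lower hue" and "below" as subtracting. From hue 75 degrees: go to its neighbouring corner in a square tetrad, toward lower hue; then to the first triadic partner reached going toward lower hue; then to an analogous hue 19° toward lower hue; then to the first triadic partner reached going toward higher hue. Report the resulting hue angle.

−90° (square ↓): 75 − 90 = -15 → -15 + 360 = 345°
−120° (triadic ↓): 345 − 120 = 225°
−19° (analog 19° ↓): 225 − 19 = 206°
+120° (triadic ↑): 206 + 120 = 326°

326°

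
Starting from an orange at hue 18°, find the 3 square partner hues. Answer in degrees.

108°, 198°, 288°

A square tetradic scheme places four hues every 90°.
18 + 90 = 108°
18 + 180 = 198°
18 + 270 = 288°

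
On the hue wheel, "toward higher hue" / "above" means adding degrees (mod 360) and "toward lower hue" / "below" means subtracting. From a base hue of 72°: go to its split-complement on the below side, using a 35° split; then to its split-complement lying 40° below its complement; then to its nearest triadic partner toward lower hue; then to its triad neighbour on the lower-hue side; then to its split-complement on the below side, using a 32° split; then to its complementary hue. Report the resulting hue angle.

85°

split-comp 35° ↓ +145°: 72 + 145 = 217°
split-comp 40° ↓ +140°: 217 + 140 = 357°
triadic ↓ −120°: 357 − 120 = 237°
triadic ↓ −120°: 237 − 120 = 117°
split-comp 32° ↓ +148°: 117 + 148 = 265°
complement +180°: 265 + 180 = 445 → 445 − 360 = 85°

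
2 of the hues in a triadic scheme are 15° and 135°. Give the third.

A triad places three hues 120° apart.
The full set through 15° is {15°, 135°, 255°}.
Given {15°, 135°}, the missing hue is 255°.

255°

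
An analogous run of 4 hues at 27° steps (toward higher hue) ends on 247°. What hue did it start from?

3 steps of 27° (toward higher hue) give a net shift of +81°.
Start = end − shift: 247 − 81 = 166°

166°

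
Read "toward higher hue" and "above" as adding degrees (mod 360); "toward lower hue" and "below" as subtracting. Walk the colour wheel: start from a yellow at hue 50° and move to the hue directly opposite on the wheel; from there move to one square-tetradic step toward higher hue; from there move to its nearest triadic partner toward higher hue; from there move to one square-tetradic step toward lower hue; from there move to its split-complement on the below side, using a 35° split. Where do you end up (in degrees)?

50 + 180 = 230°   (complement)
230 + 90 = 320°   (square ↑)
320 + 120 = 440 → 440 − 360 = 80°   (triadic ↑)
80 − 90 = -10 → -10 + 360 = 350°   (square ↓)
350 + 145 = 495 → 495 − 360 = 135°   (split-comp 35° ↓)

135°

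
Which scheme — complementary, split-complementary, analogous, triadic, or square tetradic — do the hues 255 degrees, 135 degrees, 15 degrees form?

triadic

Sort the hues: 15°, 135°, 255°.
Successive gaps around the wheel: 120°, 120°, 120°.
Three hues equally spaced 120° apart form a triad.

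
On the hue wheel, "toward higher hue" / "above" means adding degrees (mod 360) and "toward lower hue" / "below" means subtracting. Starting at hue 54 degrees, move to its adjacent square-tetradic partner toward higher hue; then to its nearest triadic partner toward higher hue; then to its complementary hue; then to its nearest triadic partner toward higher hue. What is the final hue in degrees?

204°

54 + 90 = 144°   (square ↑)
144 + 120 = 264°   (triadic ↑)
264 + 180 = 444 → 444 − 360 = 84°   (complement)
84 + 120 = 204°   (triadic ↑)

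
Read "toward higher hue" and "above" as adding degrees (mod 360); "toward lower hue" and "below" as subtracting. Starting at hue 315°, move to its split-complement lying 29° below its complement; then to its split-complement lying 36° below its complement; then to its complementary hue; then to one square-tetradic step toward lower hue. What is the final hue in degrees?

+151° (split-comp 29° ↓): 315 + 151 = 466 → 466 − 360 = 106°
+144° (split-comp 36° ↓): 106 + 144 = 250°
+180° (complement): 250 + 180 = 430 → 430 − 360 = 70°
−90° (square ↓): 70 − 90 = -20 → -20 + 360 = 340°

340°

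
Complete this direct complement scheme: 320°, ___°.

140°

The complement sits 180° across the wheel.
The full set through 320° is {140°, 320°}.
Given {320°}, the missing hue is 140°.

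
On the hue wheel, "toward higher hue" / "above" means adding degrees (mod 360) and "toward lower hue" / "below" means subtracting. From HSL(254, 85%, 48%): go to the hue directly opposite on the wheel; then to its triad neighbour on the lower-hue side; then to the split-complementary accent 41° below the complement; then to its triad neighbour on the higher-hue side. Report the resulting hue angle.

213°

+180° (complement): 254 + 180 = 434 → 434 − 360 = 74°
−120° (triadic ↓): 74 − 120 = -46 → -46 + 360 = 314°
+139° (split-comp 41° ↓): 314 + 139 = 453 → 453 − 360 = 93°
+120° (triadic ↑): 93 + 120 = 213°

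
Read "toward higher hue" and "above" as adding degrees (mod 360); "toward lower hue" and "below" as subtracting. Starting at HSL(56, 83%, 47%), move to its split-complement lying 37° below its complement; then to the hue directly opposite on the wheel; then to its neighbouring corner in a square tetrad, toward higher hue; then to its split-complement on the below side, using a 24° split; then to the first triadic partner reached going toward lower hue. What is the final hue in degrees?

56 + 143 = 199°   (split-comp 37° ↓)
199 + 180 = 379 → 379 − 360 = 19°   (complement)
19 + 90 = 109°   (square ↑)
109 + 156 = 265°   (split-comp 24° ↓)
265 − 120 = 145°   (triadic ↓)

145°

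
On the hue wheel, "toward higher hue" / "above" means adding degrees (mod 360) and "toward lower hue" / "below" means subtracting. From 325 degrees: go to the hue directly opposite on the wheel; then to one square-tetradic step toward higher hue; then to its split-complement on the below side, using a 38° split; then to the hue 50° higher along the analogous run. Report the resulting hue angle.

67°

+180° (complement): 325 + 180 = 505 → 505 − 360 = 145°
+90° (square ↑): 145 + 90 = 235°
+142° (split-comp 38° ↓): 235 + 142 = 377 → 377 − 360 = 17°
+50° (analog 50° ↑): 17 + 50 = 67°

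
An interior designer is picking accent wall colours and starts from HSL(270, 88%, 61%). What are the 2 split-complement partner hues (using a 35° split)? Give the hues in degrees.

55° and 125°

Split-complementary hues sit 35° either side of the complement.
Complement of 270°: 270 + 180 = 450 → 450 − 360 = 90°
90 − 35 = 55°
90 + 35 = 125°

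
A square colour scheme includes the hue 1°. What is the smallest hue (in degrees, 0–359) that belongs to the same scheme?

A square tetradic scheme places four hues every 90°.
The full set through 1° is {1°, 91°, 181°, 271°}.

1°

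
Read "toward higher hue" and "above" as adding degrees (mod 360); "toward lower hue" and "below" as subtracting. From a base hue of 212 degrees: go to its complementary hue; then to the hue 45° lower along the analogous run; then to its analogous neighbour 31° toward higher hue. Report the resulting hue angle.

18°

212 + 180 = 392 → 392 − 360 = 32°   (complement)
32 − 45 = -13 → -13 + 360 = 347°   (analog 45° ↓)
347 + 31 = 378 → 378 − 360 = 18°   (analog 31° ↑)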